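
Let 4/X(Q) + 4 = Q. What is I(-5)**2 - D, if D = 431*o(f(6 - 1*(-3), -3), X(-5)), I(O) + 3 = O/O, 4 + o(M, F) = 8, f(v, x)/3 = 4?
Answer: -1720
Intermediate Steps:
f(v, x) = 12 (f(v, x) = 3*4 = 12)
X(Q) = 4/(-4 + Q)
o(M, F) = 4 (o(M, F) = -4 + 8 = 4)
I(O) = -2 (I(O) = -3 + O/O = -3 + 1 = -2)
D = 1724 (D = 431*4 = 1724)
I(-5)**2 - D = (-2)**2 - 1*1724 = 4 - 1724 = -1720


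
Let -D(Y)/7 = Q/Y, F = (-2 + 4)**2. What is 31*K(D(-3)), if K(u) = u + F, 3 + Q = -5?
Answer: -1364/3 ≈ -454.67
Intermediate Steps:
F = 4 (F = 2**2 = 4)
Q = -8 (Q = -3 - 5 = -8)
D(Y) = 56/Y (D(Y) = -(-56)/Y = 56/Y)
K(u) = 4 + u (K(u) = u + 4 = 4 + u)
31*K(D(-3)) = 31*(4 + 56/(-3)) = 31*(4 + 56*(-1/3)) = 31*(4 - 56/3) = 31*(-44/3) = -1364/3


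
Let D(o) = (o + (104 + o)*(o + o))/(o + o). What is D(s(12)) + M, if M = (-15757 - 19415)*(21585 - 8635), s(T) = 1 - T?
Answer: -910954613/2 ≈ -4.5548e+8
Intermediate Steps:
D(o) = (o + 2*o*(104 + o))/(2*o) (D(o) = (o + (104 + o)*(2*o))/((2*o)) = (o + 2*o*(104 + o))*(1/(2*o)) = (o + 2*o*(104 + o))/(2*o))
M = -455477400 (M = -35172*12950 = -455477400)
D(s(12)) + M = (209/2 + (1 - 1*12)) - 455477400 = (209/2 + (1 - 12)) - 455477400 = (209/2 - 11) - 455477400 = 187/2 - 455477400 = -910954613/2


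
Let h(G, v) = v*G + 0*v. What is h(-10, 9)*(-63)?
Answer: 5670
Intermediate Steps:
h(G, v) = G*v (h(G, v) = G*v + 0 = G*v)
h(-10, 9)*(-63) = -10*9*(-63) = -90*(-63) = 5670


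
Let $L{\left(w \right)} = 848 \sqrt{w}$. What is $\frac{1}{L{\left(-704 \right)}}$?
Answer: $- \frac{i \sqrt{11}}{74624} \approx - 4.4444 \cdot 10^{-5} i$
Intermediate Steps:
$\frac{1}{L{\left(-704 \right)}} = \frac{1}{848 \sqrt{-704}} = \frac{1}{848 \cdot 8 i \sqrt{11}} = \frac{1}{6784 i \sqrt{11}} = - \frac{i \sqrt{11}}{74624}$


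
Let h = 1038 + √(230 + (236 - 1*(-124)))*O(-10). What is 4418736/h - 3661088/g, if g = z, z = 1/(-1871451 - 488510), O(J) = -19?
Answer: 3734452043694447920/432227 + 41977992*√590/432227 ≈ 8.6400e+12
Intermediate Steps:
z = -1/2359961 (z = 1/(-2359961) = -1/2359961 ≈ -4.2374e-7)
h = 1038 - 19*√590 (h = 1038 + √(230 + (236 - 1*(-124)))*(-19) = 1038 + √(230 + (236 + 124))*(-19) = 1038 + √(230 + 360)*(-19) = 1038 + √590*(-19) = 1038 - 19*√590 ≈ 576.49)
g = -1/2359961 ≈ -4.2374e-7
4418736/h - 3661088/g = 4418736/(1038 - 19*√590) - 3661088/(-1/2359961) = 4418736/(1038 - 19*√590) - 3661088*(-2359961) = 4418736/(1038 - 19*√590) + 8640024897568 = 8640024897568 + 4418736/(1038 - 19*√590)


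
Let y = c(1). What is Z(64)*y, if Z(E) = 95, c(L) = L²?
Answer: 95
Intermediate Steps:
y = 1 (y = 1² = 1)
Z(64)*y = 95*1 = 95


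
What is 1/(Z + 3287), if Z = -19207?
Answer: -1/15920 ≈ -6.2814e-5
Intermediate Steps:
1/(Z + 3287) = 1/(-19207 + 3287) = 1/(-15920) = -1/15920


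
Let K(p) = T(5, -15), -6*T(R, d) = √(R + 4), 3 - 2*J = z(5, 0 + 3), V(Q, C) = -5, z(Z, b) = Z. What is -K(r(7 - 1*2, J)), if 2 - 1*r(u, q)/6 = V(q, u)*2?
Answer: ½ ≈ 0.50000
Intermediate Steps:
J = -1 (J = 3/2 - ½*5 = 3/2 - 5/2 = -1)
r(u, q) = 72 (r(u, q) = 12 - (-30)*2 = 12 - 6*(-10) = 12 + 60 = 72)
T(R, d) = -√(4 + R)/6 (T(R, d) = -√(R + 4)/6 = -√(4 + R)/6)
K(p) = -½ (K(p) = -√(4 + 5)/6 = -√9/6 = -⅙*3 = -½)
-K(r(7 - 1*2, J)) = -1*(-½) = ½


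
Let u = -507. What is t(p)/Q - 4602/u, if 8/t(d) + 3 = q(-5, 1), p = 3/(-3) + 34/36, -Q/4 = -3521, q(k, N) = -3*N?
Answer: 1246421/137319 ≈ 9.0768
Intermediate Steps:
Q = 14084 (Q = -4*(-3521) = 14084)
p = -1/18 (p = 3*(-1/3) + 34*(1/36) = -1 + 17/18 = -1/18 ≈ -0.055556)
t(d) = -4/3 (t(d) = 8/(-3 - 3*1) = 8/(-3 - 3) = 8/(-6) = 8*(-1/6) = -4/3)
t(p)/Q - 4602/u = -4/3/14084 - 4602/(-507) = -4/3*1/14084 - 4602*(-1/507) = -1/10563 + 118/13 = 1246421/137319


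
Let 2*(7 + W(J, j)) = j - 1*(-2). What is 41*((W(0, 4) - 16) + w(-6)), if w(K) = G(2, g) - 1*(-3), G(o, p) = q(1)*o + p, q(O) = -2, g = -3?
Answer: -984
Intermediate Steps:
G(o, p) = p - 2*o (G(o, p) = -2*o + p = p - 2*o)
W(J, j) = -6 + j/2 (W(J, j) = -7 + (j - 1*(-2))/2 = -7 + (j + 2)/2 = -7 + (2 + j)/2 = -7 + (1 + j/2) = -6 + j/2)
w(K) = -4 (w(K) = (-3 - 2*2) - 1*(-3) = (-3 - 4) + 3 = -7 + 3 = -4)
41*((W(0, 4) - 16) + w(-6)) = 41*(((-6 + (½)*4) - 16) - 4) = 41*(((-6 + 2) - 16) - 4) = 41*((-4 - 16) - 4) = 41*(-20 - 4) = 41*(-24) = -984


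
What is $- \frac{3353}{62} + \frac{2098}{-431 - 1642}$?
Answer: $- \frac{7080845}{128526} \approx -55.093$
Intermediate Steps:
$- \frac{3353}{62} + \frac{2098}{-431 - 1642} = \left(-3353\right) \frac{1}{62} + \frac{2098}{-431 - 1642} = - \frac{3353}{62} + \frac{2098}{-2073} = - \frac{3353}{62} + 2098 \left(- \frac{1}{2073}\right) = - \frac{3353}{62} - \frac{2098}{2073} = - \frac{7080845}{128526}$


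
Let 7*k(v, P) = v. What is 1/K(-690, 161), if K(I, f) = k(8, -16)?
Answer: 7/8 ≈ 0.87500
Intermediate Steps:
k(v, P) = v/7
K(I, f) = 8/7 (K(I, f) = (1/7)*8 = 8/7)
1/K(-690, 161) = 1/(8/7) = 7/8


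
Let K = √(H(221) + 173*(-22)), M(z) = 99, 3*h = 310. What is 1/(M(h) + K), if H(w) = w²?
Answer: -99/35234 + √45035/35234 ≈ 0.0032132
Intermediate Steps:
h = 310/3 (h = (⅓)*310 = 310/3 ≈ 103.33)
K = √45035 (K = √(221² + 173*(-22)) = √(48841 - 3806) = √45035 ≈ 212.21)
1/(M(h) + K) = 1/(99 + √45035)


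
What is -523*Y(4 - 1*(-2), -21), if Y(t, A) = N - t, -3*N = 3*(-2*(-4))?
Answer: 7322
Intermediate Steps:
N = -8 (N = -(-2)*(-4) = -8 ≈ -8.0000)
Y(t, A) = -8 - t
-523*Y(4 - 1*(-2), -21) = -523*(-8 - (4 - 1*(-2))) = -523*(-8 - (4 + 2)) = -523*(-8 - 1*6) = -523*(-8 - 6) = -523*(-14) = 7322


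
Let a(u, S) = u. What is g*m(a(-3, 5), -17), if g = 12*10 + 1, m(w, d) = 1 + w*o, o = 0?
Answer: 121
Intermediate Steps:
m(w, d) = 1 (m(w, d) = 1 + w*0 = 1 + 0 = 1)
g = 121 (g = 120 + 1 = 121)
g*m(a(-3, 5), -17) = 121*1 = 121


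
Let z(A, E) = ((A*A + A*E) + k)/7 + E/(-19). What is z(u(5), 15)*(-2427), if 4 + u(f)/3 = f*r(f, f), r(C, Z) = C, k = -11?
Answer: -225837204/133 ≈ -1.6980e+6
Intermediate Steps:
u(f) = -12 + 3*f² (u(f) = -12 + 3*(f*f) = -12 + 3*f²)
z(A, E) = -11/7 - E/19 + A²/7 + A*E/7 (z(A, E) = ((A*A + A*E) - 11)/7 + E/(-19) = ((A² + A*E) - 11)*(⅐) + E*(-1/19) = (-11 + A² + A*E)*(⅐) - E/19 = (-11/7 + A²/7 + A*E/7) - E/19 = -11/7 - E/19 + A²/7 + A*E/7)
z(u(5), 15)*(-2427) = (-11/7 - 1/19*15 + (-12 + 3*5²)²/7 + (⅐)*(-12 + 3*5²)*15)*(-2427) = (-11/7 - 15/19 + (-12 + 3*25)²/7 + (⅐)*(-12 + 3*25)*15)*(-2427) = (-11/7 - 15/19 + (-12 + 75)²/7 + (⅐)*(-12 + 75)*15)*(-2427) = (-11/7 - 15/19 + (⅐)*63² + (⅐)*63*15)*(-2427) = (-11/7 - 15/19 + (⅐)*3969 + 135)*(-2427) = (-11/7 - 15/19 + 567 + 135)*(-2427) = (93052/133)*(-2427) = -225837204/133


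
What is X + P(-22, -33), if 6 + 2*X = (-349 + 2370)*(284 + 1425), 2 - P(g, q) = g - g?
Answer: 3453887/2 ≈ 1.7269e+6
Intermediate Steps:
P(g, q) = 2 (P(g, q) = 2 - (g - g) = 2 - 1*0 = 2 + 0 = 2)
X = 3453883/2 (X = -3 + ((-349 + 2370)*(284 + 1425))/2 = -3 + (2021*1709)/2 = -3 + (½)*3453889 = -3 + 3453889/2 = 3453883/2 ≈ 1.7269e+6)
X + P(-22, -33) = 3453883/2 + 2 = 3453887/2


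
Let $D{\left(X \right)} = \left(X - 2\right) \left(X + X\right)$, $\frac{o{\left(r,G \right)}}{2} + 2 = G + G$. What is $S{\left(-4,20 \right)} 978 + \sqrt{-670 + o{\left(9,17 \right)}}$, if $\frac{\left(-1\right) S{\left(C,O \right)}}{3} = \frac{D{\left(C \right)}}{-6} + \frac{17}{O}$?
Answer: $\frac{209781}{10} + i \sqrt{606} \approx 20978.0 + 24.617 i$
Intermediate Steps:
$o{\left(r,G \right)} = -4 + 4 G$ ($o{\left(r,G \right)} = -4 + 2 \left(G + G\right) = -4 + 2 \cdot 2 G = -4 + 4 G$)
$D{\left(X \right)} = 2 X \left(-2 + X\right)$ ($D{\left(X \right)} = \left(-2 + X\right) 2 X = 2 X \left(-2 + X\right)$)
$S{\left(C,O \right)} = - \frac{51}{O} + C \left(-2 + C\right)$ ($S{\left(C,O \right)} = - 3 \left(\frac{2 C \left(-2 + C\right)}{-6} + \frac{17}{O}\right) = - 3 \left(2 C \left(-2 + C\right) \left(- \frac{1}{6}\right) + \frac{17}{O}\right) = - 3 \left(- \frac{C \left(-2 + C\right)}{3} + \frac{17}{O}\right) = - 3 \left(\frac{17}{O} - \frac{C \left(-2 + C\right)}{3}\right) = - \frac{51}{O} + C \left(-2 + C\right)$)
$S{\left(-4,20 \right)} 978 + \sqrt{-670 + o{\left(9,17 \right)}} = \frac{-51 - 80 \left(-2 - 4\right)}{20} \cdot 978 + \sqrt{-670 + \left(-4 + 4 \cdot 17\right)} = \frac{-51 - 80 \left(-6\right)}{20} \cdot 978 + \sqrt{-670 + \left(-4 + 68\right)} = \frac{-51 + 480}{20} \cdot 978 + \sqrt{-670 + 64} = \frac{1}{20} \cdot 429 \cdot 978 + \sqrt{-606} = \frac{429}{20} \cdot 978 + i \sqrt{606} = \frac{209781}{10} + i \sqrt{606}$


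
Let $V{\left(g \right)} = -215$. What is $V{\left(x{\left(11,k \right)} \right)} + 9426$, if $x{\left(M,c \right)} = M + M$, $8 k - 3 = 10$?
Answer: $9211$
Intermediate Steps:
$k = \frac{13}{8}$ ($k = \frac{3}{8} + \frac{1}{8} \cdot 10 = \frac{3}{8} + \frac{5}{4} = \frac{13}{8} \approx 1.625$)
$x{\left(M,c \right)} = 2 M$
$V{\left(x{\left(11,k \right)} \right)} + 9426 = -215 + 9426 = 9211$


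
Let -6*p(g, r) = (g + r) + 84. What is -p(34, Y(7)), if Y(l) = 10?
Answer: 64/3 ≈ 21.333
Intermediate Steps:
p(g, r) = -14 - g/6 - r/6 (p(g, r) = -((g + r) + 84)/6 = -(84 + g + r)/6 = -14 - g/6 - r/6)
-p(34, Y(7)) = -(-14 - ⅙*34 - ⅙*10) = -(-14 - 17/3 - 5/3) = -1*(-64/3) = 64/3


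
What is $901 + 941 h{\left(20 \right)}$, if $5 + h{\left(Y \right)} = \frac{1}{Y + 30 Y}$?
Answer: $- \frac{2357539}{620} \approx -3802.5$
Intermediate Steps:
$h{\left(Y \right)} = -5 + \frac{1}{31 Y}$ ($h{\left(Y \right)} = -5 + \frac{1}{Y + 30 Y} = -5 + \frac{1}{31 Y}$)
$901 + 941 h{\left(20 \right)} = 901 + 941 \left(-5 + \frac{1}{31 \cdot 20}\right) = 901 + 941 \left(-5 + \frac{1}{31} \cdot \frac{1}{20}\right) = 901 + 941 \left(-5 + \frac{1}{620}\right) = 901 + 941 \left(- \frac{3099}{620}\right) = 901 - \frac{2916159}{620} = - \frac{2357539}{620}$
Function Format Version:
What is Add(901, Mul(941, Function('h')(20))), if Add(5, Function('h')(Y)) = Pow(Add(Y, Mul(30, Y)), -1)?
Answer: Rational(-2357539, 620) ≈ -3802.5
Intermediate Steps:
Function('h')(Y) = Add(-5, Mul(Rational(1, 31), Pow(Y, -1))) (Function('h')(Y) = Add(-5, Pow(Add(Y, Mul(30, Y)), -1)) = Add(-5, Pow(Mul(31, Y), -1)) = Add(-5, Mul(Rational(1, 31), Pow(Y, -1))))
Add(901, Mul(941, Function('h')(20))) = Add(901, Mul(941, Add(-5, Mul(Rational(1, 31), Pow(20, -1))))) = Add(901, Mul(941, Add(-5, Mul(Rational(1, 31), Rational(1, 20))))) = Add(901, Mul(941, Add(-5, Rational(1, 620)))) = Add(901, Mul(941, Rational(-3099, 620))) = Add(901, Rational(-2916159, 620)) = Rational(-2357539, 620)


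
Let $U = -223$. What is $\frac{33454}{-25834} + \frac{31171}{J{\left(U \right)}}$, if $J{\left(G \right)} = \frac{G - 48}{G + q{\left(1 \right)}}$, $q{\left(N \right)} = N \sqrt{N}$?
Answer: $\frac{89380616137}{3500507} \approx 25534.0$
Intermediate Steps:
$q{\left(N \right)} = N^{\frac{3}{2}}$
$J{\left(G \right)} = \frac{-48 + G}{1 + G}$ ($J{\left(G \right)} = \frac{G - 48}{G + 1^{\frac{3}{2}}} = \frac{-48 + G}{G + 1} = \frac{-48 + G}{1 + G}$)
$\frac{33454}{-25834} + \frac{31171}{J{\left(U \right)}} = \frac{33454}{-25834} + \frac{31171}{\frac{1}{1 - 223} \left(-48 - 223\right)} = 33454 \left(- \frac{1}{25834}\right) + \frac{31171}{\frac{1}{-222} \left(-271\right)} = - \frac{16727}{12917} + \frac{31171}{\left(- \frac{1}{222}\right) \left(-271\right)} = - \frac{16727}{12917} + \frac{31171}{\frac{271}{222}} = - \frac{16727}{12917} + 31171 \cdot \frac{222}{271} = - \frac{16727}{12917} + \frac{6919962}{271} = \frac{89380616137}{3500507}$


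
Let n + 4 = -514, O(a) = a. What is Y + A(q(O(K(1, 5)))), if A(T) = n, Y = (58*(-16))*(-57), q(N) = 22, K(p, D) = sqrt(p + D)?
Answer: 52378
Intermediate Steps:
K(p, D) = sqrt(D + p)
n = -518 (n = -4 - 514 = -518)
Y = 52896 (Y = -928*(-57) = 52896)
A(T) = -518
Y + A(q(O(K(1, 5)))) = 52896 - 518 = 52378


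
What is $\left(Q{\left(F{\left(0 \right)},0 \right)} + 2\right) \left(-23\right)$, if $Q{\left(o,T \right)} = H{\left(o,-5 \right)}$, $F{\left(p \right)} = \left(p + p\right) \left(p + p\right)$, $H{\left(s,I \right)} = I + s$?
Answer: $69$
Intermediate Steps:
$F{\left(p \right)} = 4 p^{2}$ ($F{\left(p \right)} = 2 p 2 p = 4 p^{2}$)
$Q{\left(o,T \right)} = -5 + o$
$\left(Q{\left(F{\left(0 \right)},0 \right)} + 2\right) \left(-23\right) = \left(\left(-5 + 4 \cdot 0^{2}\right) + 2\right) \left(-23\right) = \left(\left(-5 + 4 \cdot 0\right) + 2\right) \left(-23\right) = \left(\left(-5 + 0\right) + 2\right) \left(-23\right) = \left(-5 + 2\right) \left(-23\right) = \left(-3\right) \left(-23\right) = 69$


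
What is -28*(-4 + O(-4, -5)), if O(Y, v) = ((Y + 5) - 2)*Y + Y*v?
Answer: -560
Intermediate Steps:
O(Y, v) = Y*v + Y*(3 + Y) (O(Y, v) = ((5 + Y) - 2)*Y + Y*v = (3 + Y)*Y + Y*v = Y*(3 + Y) + Y*v = Y*v + Y*(3 + Y))
-28*(-4 + O(-4, -5)) = -28*(-4 - 4*(3 - 4 - 5)) = -28*(-4 - 4*(-6)) = -28*(-4 + 24) = -28*20 = -560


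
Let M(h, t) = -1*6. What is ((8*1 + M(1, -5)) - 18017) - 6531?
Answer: -24546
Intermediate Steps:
M(h, t) = -6
((8*1 + M(1, -5)) - 18017) - 6531 = ((8*1 - 6) - 18017) - 6531 = ((8 - 6) - 18017) - 6531 = (2 - 18017) - 6531 = -18015 - 6531 = -24546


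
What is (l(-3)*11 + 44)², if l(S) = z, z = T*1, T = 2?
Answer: 4356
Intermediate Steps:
z = 2 (z = 2*1 = 2)
l(S) = 2
(l(-3)*11 + 44)² = (2*11 + 44)² = (22 + 44)² = 66² = 4356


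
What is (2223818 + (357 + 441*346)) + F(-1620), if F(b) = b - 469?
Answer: 2374672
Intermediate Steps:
F(b) = -469 + b
(2223818 + (357 + 441*346)) + F(-1620) = (2223818 + (357 + 441*346)) + (-469 - 1620) = (2223818 + (357 + 152586)) - 2089 = (2223818 + 152943) - 2089 = 2376761 - 2089 = 2374672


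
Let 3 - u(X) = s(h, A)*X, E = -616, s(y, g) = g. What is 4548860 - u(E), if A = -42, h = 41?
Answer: 4574729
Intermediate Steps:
u(X) = 3 + 42*X (u(X) = 3 - (-42)*X = 3 + 42*X)
4548860 - u(E) = 4548860 - (3 + 42*(-616)) = 4548860 - (3 - 25872) = 4548860 - 1*(-25869) = 4548860 + 25869 = 4574729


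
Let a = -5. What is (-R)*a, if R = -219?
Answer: -1095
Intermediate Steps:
(-R)*a = -1*(-219)*(-5) = 219*(-5) = -1095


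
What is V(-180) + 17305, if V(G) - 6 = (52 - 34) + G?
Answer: 17149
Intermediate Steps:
V(G) = 24 + G (V(G) = 6 + ((52 - 34) + G) = 6 + (18 + G) = 24 + G)
V(-180) + 17305 = (24 - 180) + 17305 = -156 + 17305 = 17149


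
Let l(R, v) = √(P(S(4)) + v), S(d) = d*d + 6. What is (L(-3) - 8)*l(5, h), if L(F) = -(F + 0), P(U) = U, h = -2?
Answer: -10*√5 ≈ -22.361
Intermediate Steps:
S(d) = 6 + d² (S(d) = d² + 6 = 6 + d²)
l(R, v) = √(22 + v) (l(R, v) = √((6 + 4²) + v) = √((6 + 16) + v) = √(22 + v))
L(F) = -F
(L(-3) - 8)*l(5, h) = (-1*(-3) - 8)*√(22 - 2) = (3 - 8)*√20 = -10*√5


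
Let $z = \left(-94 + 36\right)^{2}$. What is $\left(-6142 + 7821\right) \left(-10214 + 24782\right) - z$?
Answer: $24456308$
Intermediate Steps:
$z = 3364$ ($z = \left(-58\right)^{2} = 3364$)
$\left(-6142 + 7821\right) \left(-10214 + 24782\right) - z = \left(-6142 + 7821\right) \left(-10214 + 24782\right) - 3364 = 1679 \cdot 14568 - 3364 = 24459672 - 3364 = 24456308$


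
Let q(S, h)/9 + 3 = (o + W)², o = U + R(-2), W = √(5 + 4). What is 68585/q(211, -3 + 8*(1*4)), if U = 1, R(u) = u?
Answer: 68585/9 ≈ 7620.6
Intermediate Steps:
W = 3 (W = √9 = 3)
o = -1 (o = 1 - 2 = -1)
q(S, h) = 9 (q(S, h) = -27 + 9*(-1 + 3)² = -27 + 9*2² = -27 + 9*4 = -27 + 36 = 9)
68585/q(211, -3 + 8*(1*4)) = 68585/9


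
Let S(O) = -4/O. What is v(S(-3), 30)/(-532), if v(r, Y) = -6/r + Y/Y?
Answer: 1/152 ≈ 0.0065789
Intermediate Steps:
v(r, Y) = 1 - 6/r (v(r, Y) = -6/r + 1 = 1 - 6/r)
v(S(-3), 30)/(-532) = ((-6 - 4/(-3))/((-4/(-3))))/(-532) = ((-6 - 4*(-1/3))/((-4*(-1/3))))*(-1/532) = ((-6 + 4/3)/(4/3))*(-1/532) = ((3/4)*(-14/3))*(-1/532) = -7/2*(-1/532) = 1/152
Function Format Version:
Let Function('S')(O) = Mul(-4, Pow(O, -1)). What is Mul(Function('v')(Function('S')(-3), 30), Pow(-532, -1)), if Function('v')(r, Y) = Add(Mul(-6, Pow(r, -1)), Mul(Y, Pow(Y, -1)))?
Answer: Rational(1, 152) ≈ 0.0065789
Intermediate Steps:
Function('v')(r, Y) = Add(1, Mul(-6, Pow(r, -1))) (Function('v')(r, Y) = Add(Mul(-6, Pow(r, -1)), 1) = Add(1, Mul(-6, Pow(r, -1))))
Mul(Function('v')(Function('S')(-3), 30), Pow(-532, -1)) = Mul(Mul(Pow(Mul(-4, Pow(-3, -1)), -1), Add(-6, Mul(-4, Pow(-3, -1)))), Pow(-532, -1)) = Mul(Mul(Pow(Mul(-4, Rational(-1, 3)), -1), Add(-6, Mul(-4, Rational(-1, 3)))), Rational(-1, 532)) = Mul(Mul(Pow(Rational(4, 3), -1), Add(-6, Rational(4, 3))), Rational(-1, 532)) = Mul(Mul(Rational(3, 4), Rational(-14, 3)), Rational(-1, 532)) = Mul(Rational(-7, 2), Rational(-1, 532)) = Rational(1, 152)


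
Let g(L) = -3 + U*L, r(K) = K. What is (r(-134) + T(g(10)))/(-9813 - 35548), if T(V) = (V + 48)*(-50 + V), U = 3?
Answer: 1859/45361 ≈ 0.040982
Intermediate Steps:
g(L) = -3 + 3*L
T(V) = (-50 + V)*(48 + V) (T(V) = (48 + V)*(-50 + V) = (-50 + V)*(48 + V))
(r(-134) + T(g(10)))/(-9813 - 35548) = (-134 + (-2400 + (-3 + 3*10)**2 - 2*(-3 + 3*10)))/(-9813 - 35548) = (-134 + (-2400 + (-3 + 30)**2 - 2*(-3 + 30)))/(-45361) = (-134 + (-2400 + 27**2 - 2*27))*(-1/45361) = (-134 + (-2400 + 729 - 54))*(-1/45361) = (-134 - 1725)*(-1/45361) = -1859*(-1/45361) = 1859/45361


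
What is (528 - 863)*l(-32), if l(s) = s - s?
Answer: 0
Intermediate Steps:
l(s) = 0
(528 - 863)*l(-32) = (528 - 863)*0 = -335*0 = 0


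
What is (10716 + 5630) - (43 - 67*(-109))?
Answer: 9000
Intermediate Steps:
(10716 + 5630) - (43 - 67*(-109)) = 16346 - (43 + 7303) = 16346 - 1*7346 = 16346 - 7346 = 9000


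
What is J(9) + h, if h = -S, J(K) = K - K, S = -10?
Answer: 10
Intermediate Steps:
J(K) = 0
h = 10 (h = -1*(-10) = 10)
J(9) + h = 0 + 10 = 10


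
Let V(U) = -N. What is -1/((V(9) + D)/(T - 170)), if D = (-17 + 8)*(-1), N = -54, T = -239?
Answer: 409/63 ≈ 6.4921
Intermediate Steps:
V(U) = 54 (V(U) = -1*(-54) = 54)
D = 9 (D = -9*(-1) = 9)
-1/((V(9) + D)/(T - 170)) = -1/((54 + 9)/(-239 - 170)) = -1/(63/(-409)) = -1/(63*(-1/409)) = -1/(-63/409) = -1*(-409/63) = 409/63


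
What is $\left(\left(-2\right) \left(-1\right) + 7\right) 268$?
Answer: $2412$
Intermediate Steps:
$\left(\left(-2\right) \left(-1\right) + 7\right) 268 = \left(2 + 7\right) 268 = 9 \cdot 268 = 2412$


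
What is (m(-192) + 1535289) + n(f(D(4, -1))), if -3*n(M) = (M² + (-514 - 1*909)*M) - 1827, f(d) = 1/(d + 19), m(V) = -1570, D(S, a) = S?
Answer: 2435011264/1587 ≈ 1.5343e+6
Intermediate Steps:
f(d) = 1/(19 + d)
n(M) = 609 - M²/3 + 1423*M/3 (n(M) = -((M² + (-514 - 1*909)*M) - 1827)/3 = -((M² + (-514 - 909)*M) - 1827)/3 = -((M² - 1423*M) - 1827)/3 = -(-1827 + M² - 1423*M)/3 = 609 - M²/3 + 1423*M/3)
(m(-192) + 1535289) + n(f(D(4, -1))) = (-1570 + 1535289) + (609 - 1/(3*(19 + 4)²) + 1423/(3*(19 + 4))) = 1533719 + (609 - (1/23)²/3 + (1423/3)/23) = 1533719 + (609 - (1/23)²/3 + (1423/3)*(1/23)) = 1533719 + (609 - ⅓*1/529 + 1423/69) = 1533719 + (609 - 1/1587 + 1423/69) = 1533719 + 999211/1587 = 2435011264/1587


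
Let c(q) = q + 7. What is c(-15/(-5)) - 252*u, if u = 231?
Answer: -58202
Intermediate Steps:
c(q) = 7 + q
c(-15/(-5)) - 252*u = (7 - 15/(-5)) - 252*231 = (7 - 15*(-⅕)) - 58212 = (7 + 3) - 58212 = 10 - 58212 = -58202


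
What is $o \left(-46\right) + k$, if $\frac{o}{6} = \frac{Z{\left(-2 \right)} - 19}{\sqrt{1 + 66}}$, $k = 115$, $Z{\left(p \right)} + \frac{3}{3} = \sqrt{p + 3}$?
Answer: $115 + \frac{5244 \sqrt{67}}{67} \approx 755.66$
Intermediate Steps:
$Z{\left(p \right)} = -1 + \sqrt{3 + p}$ ($Z{\left(p \right)} = -1 + \sqrt{p + 3} = -1 + \sqrt{3 + p}$)
$o = - \frac{114 \sqrt{67}}{67}$ ($o = 6 \frac{\left(-1 + \sqrt{3 - 2}\right) - 19}{\sqrt{1 + 66}} = 6 \frac{\left(-1 + \sqrt{1}\right) - 19}{\sqrt{67}} = 6 \left(\left(-1 + 1\right) - 19\right) \frac{\sqrt{67}}{67} = 6 \left(0 - 19\right) \frac{\sqrt{67}}{67} = 6 \left(- 19 \frac{\sqrt{67}}{67}\right) = 6 \left(- \frac{19 \sqrt{67}}{67}\right) = - \frac{114 \sqrt{67}}{67} \approx -13.927$)
$o \left(-46\right) + k = - \frac{114 \sqrt{67}}{67} \left(-46\right) + 115 = \frac{5244 \sqrt{67}}{67} + 115 = 115 + \frac{5244 \sqrt{67}}{67}$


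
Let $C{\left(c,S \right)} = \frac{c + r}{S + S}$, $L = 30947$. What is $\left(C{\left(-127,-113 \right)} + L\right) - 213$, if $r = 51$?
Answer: $\frac{3472980}{113} \approx 30734.0$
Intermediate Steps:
$C{\left(c,S \right)} = \frac{51 + c}{2 S}$ ($C{\left(c,S \right)} = \frac{c + 51}{S + S} = \frac{51 + c}{2 S}$)
$\left(C{\left(-127,-113 \right)} + L\right) - 213 = \left(\frac{51 - 127}{2 \left(-113\right)} + 30947\right) - 213 = \left(\frac{1}{2} \left(- \frac{1}{113}\right) \left(-76\right) + 30947\right) - 213 = \left(\frac{38}{113} + 30947\right) - 213 = \frac{3497049}{113} - 213 = \frac{3472980}{113}$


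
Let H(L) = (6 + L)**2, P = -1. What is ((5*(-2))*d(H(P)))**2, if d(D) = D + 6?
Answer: 96100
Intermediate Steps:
d(D) = 6 + D
((5*(-2))*d(H(P)))**2 = ((5*(-2))*(6 + (6 - 1)**2))**2 = (-10*(6 + 5**2))**2 = (-10*(6 + 25))**2 = (-10*31)**2 = (-310)**2 = 96100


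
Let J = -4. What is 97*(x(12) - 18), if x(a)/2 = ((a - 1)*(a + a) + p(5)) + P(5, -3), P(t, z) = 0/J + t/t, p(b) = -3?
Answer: 49082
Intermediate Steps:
P(t, z) = 1 (P(t, z) = 0/(-4) + t/t = 0*(-¼) + 1 = 0 + 1 = 1)
x(a) = -4 + 4*a*(-1 + a) (x(a) = 2*(((a - 1)*(a + a) - 3) + 1) = 2*(((-1 + a)*(2*a) - 3) + 1) = 2*((2*a*(-1 + a) - 3) + 1) = 2*((-3 + 2*a*(-1 + a)) + 1) = 2*(-2 + 2*a*(-1 + a)) = -4 + 4*a*(-1 + a))
97*(x(12) - 18) = 97*((-4 - 4*12 + 4*12²) - 18) = 97*((-4 - 48 + 4*144) - 18) = 97*((-4 - 48 + 576) - 18) = 97*(524 - 18) = 97*506 = 49082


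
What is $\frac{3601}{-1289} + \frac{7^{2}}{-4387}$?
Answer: $- \frac{15860748}{5654843} \approx -2.8048$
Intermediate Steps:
$\frac{3601}{-1289} + \frac{7^{2}}{-4387} = 3601 \left(- \frac{1}{1289}\right) + 49 \left(- \frac{1}{4387}\right) = - \frac{3601}{1289} - \frac{49}{4387} = - \frac{15860748}{5654843}$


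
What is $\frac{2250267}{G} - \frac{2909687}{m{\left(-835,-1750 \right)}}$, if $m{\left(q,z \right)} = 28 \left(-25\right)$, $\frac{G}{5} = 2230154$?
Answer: $\frac{3244682569589}{780553900} \approx 4156.9$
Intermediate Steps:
$G = 11150770$ ($G = 5 \cdot 2230154 = 11150770$)
$m{\left(q,z \right)} = -700$
$\frac{2250267}{G} - \frac{2909687}{m{\left(-835,-1750 \right)}} = \frac{2250267}{11150770} - \frac{2909687}{-700} = 2250267 \cdot \frac{1}{11150770} - - \frac{2909687}{700} = \frac{2250267}{11150770} + \frac{2909687}{700} = \frac{3244682569589}{780553900}$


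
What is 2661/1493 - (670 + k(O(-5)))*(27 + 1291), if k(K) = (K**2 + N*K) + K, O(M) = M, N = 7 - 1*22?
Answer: -1505344449/1493 ≈ -1.0083e+6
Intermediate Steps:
N = -15 (N = 7 - 22 = -15)
k(K) = K**2 - 14*K (k(K) = (K**2 - 15*K) + K = K**2 - 14*K)
2661/1493 - (670 + k(O(-5)))*(27 + 1291) = 2661/1493 - (670 - 5*(-14 - 5))*(27 + 1291) = 2661*(1/1493) - (670 - 5*(-19))*1318 = 2661/1493 - (670 + 95)*1318 = 2661/1493 - 765*1318 = 2661/1493 - 1*1008270 = 2661/1493 - 1008270 = -1505344449/1493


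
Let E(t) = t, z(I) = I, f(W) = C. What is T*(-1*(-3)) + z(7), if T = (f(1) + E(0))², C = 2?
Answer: 19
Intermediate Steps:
f(W) = 2
T = 4 (T = (2 + 0)² = 2² = 4)
T*(-1*(-3)) + z(7) = 4*(-1*(-3)) + 7 = 4*3 + 7 = 12 + 7 = 19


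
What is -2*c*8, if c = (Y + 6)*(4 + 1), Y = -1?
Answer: -400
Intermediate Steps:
c = 25 (c = (-1 + 6)*(4 + 1) = 5*5 = 25)
-2*c*8 = -2*25*8 = -50*8 = -400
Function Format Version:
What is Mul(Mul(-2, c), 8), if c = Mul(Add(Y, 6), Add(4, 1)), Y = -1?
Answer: -400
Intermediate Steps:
c = 25 (c = Mul(Add(-1, 6), Add(4, 1)) = Mul(5, 5) = 25)
Mul(Mul(-2, c), 8) = Mul(Mul(-2, 25), 8) = Mul(-50, 8) = -400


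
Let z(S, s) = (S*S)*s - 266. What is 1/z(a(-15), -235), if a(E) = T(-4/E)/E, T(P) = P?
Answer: -10125/2694002 ≈ -0.0037583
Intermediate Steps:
a(E) = -4/E² (a(E) = (-4/E)/E = -4/E²)
z(S, s) = -266 + s*S² (z(S, s) = S²*s - 266 = s*S² - 266 = -266 + s*S²)
1/z(a(-15), -235) = 1/(-266 - 235*(-4/(-15)²)²) = 1/(-266 - 235*(-4*1/225)²) = 1/(-266 - 235*(-4/225)²) = 1/(-266 - 235*16/50625) = 1/(-266 - 752/10125) = 1/(-2694002/10125) = -10125/2694002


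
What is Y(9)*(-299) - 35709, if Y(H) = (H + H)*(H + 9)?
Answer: -132585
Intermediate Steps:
Y(H) = 2*H*(9 + H) (Y(H) = (2*H)*(9 + H) = 2*H*(9 + H))
Y(9)*(-299) - 35709 = (2*9*(9 + 9))*(-299) - 35709 = (2*9*18)*(-299) - 35709 = 324*(-299) - 35709 = -96876 - 35709 = -132585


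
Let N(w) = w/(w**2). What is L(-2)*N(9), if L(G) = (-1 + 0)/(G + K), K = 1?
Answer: 1/9 ≈ 0.11111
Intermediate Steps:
N(w) = 1/w (N(w) = w/w**2 = 1/w)
L(G) = -1/(1 + G) (L(G) = (-1 + 0)/(G + 1) = -1/(1 + G))
L(-2)*N(9) = -1/(1 - 2)/9 = -1/(-1)*(1/9) = -1*(-1)*(1/9) = 1*(1/9) = 1/9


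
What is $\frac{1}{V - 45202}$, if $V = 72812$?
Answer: $\frac{1}{27610} \approx 3.6219 \cdot 10^{-5}$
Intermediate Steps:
$\frac{1}{V - 45202} = \frac{1}{72812 - 45202} = \frac{1}{27610}$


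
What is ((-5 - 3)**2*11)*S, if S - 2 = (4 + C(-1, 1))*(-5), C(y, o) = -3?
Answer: -2112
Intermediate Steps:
S = -3 (S = 2 + (4 - 3)*(-5) = 2 + 1*(-5) = 2 - 5 = -3)
((-5 - 3)**2*11)*S = ((-5 - 3)**2*11)*(-3) = ((-8)**2*11)*(-3) = (64*11)*(-3) = 704*(-3) = -2112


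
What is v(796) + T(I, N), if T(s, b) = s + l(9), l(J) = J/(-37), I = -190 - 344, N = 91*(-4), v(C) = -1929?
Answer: -91140/37 ≈ -2463.2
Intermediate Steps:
N = -364
I = -534
l(J) = -J/37 (l(J) = J*(-1/37) = -J/37)
T(s, b) = -9/37 + s (T(s, b) = s - 1/37*9 = s - 9/37 = -9/37 + s)
v(796) + T(I, N) = -1929 + (-9/37 - 534) = -1929 - 19767/37 = -91140/37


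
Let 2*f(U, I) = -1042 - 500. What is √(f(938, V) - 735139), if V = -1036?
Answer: I*√735910 ≈ 857.85*I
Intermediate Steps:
f(U, I) = -771 (f(U, I) = (-1042 - 500)/2 = (½)*(-1542) = -771)
√(f(938, V) - 735139) = √(-771 - 735139) = √(-735910) = I*√735910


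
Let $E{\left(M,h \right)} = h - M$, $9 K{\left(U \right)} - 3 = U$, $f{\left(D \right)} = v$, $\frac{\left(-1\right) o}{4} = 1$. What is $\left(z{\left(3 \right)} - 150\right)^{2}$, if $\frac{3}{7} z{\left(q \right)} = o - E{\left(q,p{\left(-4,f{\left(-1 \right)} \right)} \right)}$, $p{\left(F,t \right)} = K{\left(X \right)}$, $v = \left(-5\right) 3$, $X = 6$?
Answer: $\frac{215296}{9} \approx 23922.0$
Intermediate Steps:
$o = -4$ ($o = \left(-4\right) 1 = -4$)
$v = -15$
$f{\left(D \right)} = -15$
$K{\left(U \right)} = \frac{1}{3} + \frac{U}{9}$
$p{\left(F,t \right)} = 1$ ($p{\left(F,t \right)} = \frac{1}{3} + \frac{1}{9} \cdot 6 = \frac{1}{3} + \frac{2}{3} = 1$)
$z{\left(q \right)} = - \frac{35}{3} + \frac{7 q}{3}$ ($z{\left(q \right)} = \frac{7 \left(-4 - \left(1 - q\right)\right)}{3} = \frac{7 \left(-4 + \left(-1 + q\right)\right)}{3} = \frac{7 \left(-5 + q\right)}{3} = - \frac{35}{3} + \frac{7 q}{3}$)
$\left(z{\left(3 \right)} - 150\right)^{2} = \left(\left(- \frac{35}{3} + \frac{7}{3} \cdot 3\right) - 150\right)^{2} = \left(\left(- \frac{35}{3} + 7\right) - 150\right)^{2} = \left(- \frac{14}{3} - 150\right)^{2} = \left(- \frac{464}{3}\right)^{2} = \frac{215296}{9}$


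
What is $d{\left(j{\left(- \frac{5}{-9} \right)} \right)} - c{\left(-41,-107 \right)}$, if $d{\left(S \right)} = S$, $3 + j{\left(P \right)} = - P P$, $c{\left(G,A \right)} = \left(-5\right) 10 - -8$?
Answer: $\frac{3134}{81} \approx 38.691$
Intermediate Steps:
$c{\left(G,A \right)} = -42$ ($c{\left(G,A \right)} = -50 + 8 = -42$)
$j{\left(P \right)} = -3 - P^{2}$ ($j{\left(P \right)} = -3 + - P P = -3 - P^{2}$)
$d{\left(j{\left(- \frac{5}{-9} \right)} \right)} - c{\left(-41,-107 \right)} = \left(-3 - \left(- \frac{5}{-9}\right)^{2}\right) - -42 = \left(-3 - \left(\left(-5\right) \left(- \frac{1}{9}\right)\right)^{2}\right) + 42 = \left(-3 - \left(\frac{5}{9}\right)^{2}\right) + 42 = \left(-3 - \frac{25}{81}\right) + 42 = - \frac{268}{81} + 42 = \frac{3134}{81}$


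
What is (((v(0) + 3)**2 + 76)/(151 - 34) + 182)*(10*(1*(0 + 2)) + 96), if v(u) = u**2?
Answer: 2479964/117 ≈ 21196.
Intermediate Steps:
(((v(0) + 3)**2 + 76)/(151 - 34) + 182)*(10*(1*(0 + 2)) + 96) = (((0**2 + 3)**2 + 76)/(151 - 34) + 182)*(10*(1*(0 + 2)) + 96) = (((0 + 3)**2 + 76)/117 + 182)*(10*(1*2) + 96) = ((3**2 + 76)*(1/117) + 182)*(10*2 + 96) = ((9 + 76)*(1/117) + 182)*(20 + 96) = (85*(1/117) + 182)*116 = (85/117 + 182)*116 = (21379/117)*116 = 2479964/117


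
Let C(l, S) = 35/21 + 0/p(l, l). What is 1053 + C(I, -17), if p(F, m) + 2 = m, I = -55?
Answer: 3164/3 ≈ 1054.7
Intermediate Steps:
p(F, m) = -2 + m
C(l, S) = 5/3 (C(l, S) = 35/21 + 0/(-2 + l) = 35*(1/21) + 0 = 5/3 + 0 = 5/3)
1053 + C(I, -17) = 1053 + 5/3 = 3164/3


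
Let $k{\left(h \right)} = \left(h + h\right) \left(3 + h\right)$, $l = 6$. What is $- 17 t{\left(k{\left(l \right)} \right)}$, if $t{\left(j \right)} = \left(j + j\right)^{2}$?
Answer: $-793152$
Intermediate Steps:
$k{\left(h \right)} = 2 h \left(3 + h\right)$
$t{\left(j \right)} = 4 j^{2}$ ($t{\left(j \right)} = \left(2 j\right)^{2} = 4 j^{2}$)
$- 17 t{\left(k{\left(l \right)} \right)} = - 17 \cdot 4 \left(2 \cdot 6 \left(3 + 6\right)\right)^{2} = - 17 \cdot 4 \left(2 \cdot 6 \cdot 9\right)^{2} = - 17 \cdot 4 \cdot 108^{2} = - 17 \cdot 4 \cdot 11664 = \left(-17\right) 46656 = -793152$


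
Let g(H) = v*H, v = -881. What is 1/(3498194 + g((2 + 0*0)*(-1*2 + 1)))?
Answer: 1/3499956 ≈ 2.8572e-7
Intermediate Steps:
g(H) = -881*H
1/(3498194 + g((2 + 0*0)*(-1*2 + 1))) = 1/(3498194 - 881*(2 + 0*0)*(-1*2 + 1)) = 1/(3498194 - 881*(2 + 0)*(-2 + 1)) = 1/(3498194 - 1762*(-1)) = 1/(3498194 - 881*(-2)) = 1/(3498194 + 1762) = 1/3499956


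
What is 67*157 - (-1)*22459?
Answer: 32978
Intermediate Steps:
67*157 - (-1)*22459 = 10519 - 1*(-22459) = 10519 + 22459 = 32978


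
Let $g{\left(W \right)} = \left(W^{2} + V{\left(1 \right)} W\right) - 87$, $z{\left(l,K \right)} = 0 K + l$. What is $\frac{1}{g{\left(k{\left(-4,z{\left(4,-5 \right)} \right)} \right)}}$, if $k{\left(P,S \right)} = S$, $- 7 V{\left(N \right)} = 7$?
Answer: $- \frac{1}{75} \approx -0.013333$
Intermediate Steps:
$V{\left(N \right)} = -1$ ($V{\left(N \right)} = \left(- \frac{1}{7}\right) 7 = -1$)
$z{\left(l,K \right)} = l$ ($z{\left(l,K \right)} = 0 + l = l$)
$g{\left(W \right)} = -87 + W^{2} - W$ ($g{\left(W \right)} = \left(W^{2} - W\right) - 87 = -87 + W^{2} - W$)
$\frac{1}{g{\left(k{\left(-4,z{\left(4,-5 \right)} \right)} \right)}} = \frac{1}{-87 + 4^{2} - 4} = \frac{1}{-87 + 16 - 4} = \frac{1}{-75} = - \frac{1}{75}$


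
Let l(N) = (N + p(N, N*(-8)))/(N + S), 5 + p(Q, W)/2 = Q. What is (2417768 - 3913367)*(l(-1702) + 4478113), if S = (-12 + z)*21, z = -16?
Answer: -33487323329733/5 ≈ -6.6975e+12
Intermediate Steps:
p(Q, W) = -10 + 2*Q
S = -588 (S = (-12 - 16)*21 = -28*21 = -588)
l(N) = (-10 + 3*N)/(-588 + N) (l(N) = (N + (-10 + 2*N))/(N - 588) = (-10 + 3*N)/(-588 + N))
(2417768 - 3913367)*(l(-1702) + 4478113) = (2417768 - 3913367)*((-10 + 3*(-1702))/(-588 - 1702) + 4478113) = -1495599*((-10 - 5106)/(-2290) + 4478113) = -1495599*(-1/2290*(-5116) + 4478113) = -1495599*(2558/1145 + 4478113) = -1495599*5127441943/1145 = -33487323329733/5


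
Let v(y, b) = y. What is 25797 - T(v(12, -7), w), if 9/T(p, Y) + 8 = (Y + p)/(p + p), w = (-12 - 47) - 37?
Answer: 593349/23 ≈ 25798.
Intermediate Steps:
w = -96 (w = -59 - 37 = -96)
T(p, Y) = 9/(-8 + (Y + p)/(2*p)) (T(p, Y) = 9/(-8 + (Y + p)/(p + p)) = 9/(-8 + (Y + p)/((2*p))) = 9/(-8 + (Y + p)*(1/(2*p))) = 9/(-8 + (Y + p)/(2*p)))
25797 - T(v(12, -7), w) = 25797 - 18*12/(-96 - 15*12) = 25797 - 18*12/(-96 - 180) = 25797 - 18*12/(-276) = 25797 - 18*12*(-1)/276 = 25797 - 1*(-18/23) = 25797 + 18/23 = 593349/23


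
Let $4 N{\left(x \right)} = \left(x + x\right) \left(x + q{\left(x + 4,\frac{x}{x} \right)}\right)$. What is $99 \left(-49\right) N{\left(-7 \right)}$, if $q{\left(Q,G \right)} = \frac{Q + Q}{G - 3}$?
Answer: $-67914$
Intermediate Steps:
$q{\left(Q,G \right)} = \frac{2 Q}{-3 + G}$
$N{\left(x \right)} = - 2 x$ ($N{\left(x \right)} = \frac{\left(x + x\right) \left(x + \frac{2 \left(x + 4\right)}{-3 + \frac{x}{x}}\right)}{4} = \frac{2 x \left(x + \frac{2 \left(4 + x\right)}{-3 + 1}\right)}{4} = \frac{2 x \left(x + \frac{2 \left(4 + x\right)}{-2}\right)}{4} = \frac{2 x \left(x + 2 \left(4 + x\right) \left(- \frac{1}{2}\right)\right)}{4} = \frac{2 x \left(x - \left(4 + x\right)\right)}{4} = \frac{2 x \left(-4\right)}{4} = \frac{\left(-8\right) x}{4} = - 2 x$)
$99 \left(-49\right) N{\left(-7 \right)} = 99 \left(-49\right) \left(\left(-2\right) \left(-7\right)\right) = \left(-4851\right) 14 = -67914$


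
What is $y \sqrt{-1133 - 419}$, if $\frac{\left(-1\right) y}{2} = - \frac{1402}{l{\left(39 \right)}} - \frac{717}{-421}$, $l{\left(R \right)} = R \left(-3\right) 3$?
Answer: $- \frac{6735272 i \sqrt{97}}{147771} \approx - 448.9 i$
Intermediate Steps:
$l{\left(R \right)} = - 9 R$ ($l{\left(R \right)} = - 3 R 3 = - 9 R$)
$y = - \frac{1683818}{147771}$ ($y = - 2 \left(- \frac{1402}{\left(-9\right) 39} - \frac{717}{-421}\right) = - 2 \left(- \frac{1402}{-351} - - \frac{717}{421}\right) = - 2 \left(\left(-1402\right) \left(- \frac{1}{351}\right) + \frac{717}{421}\right) = - 2 \left(\frac{1402}{351} + \frac{717}{421}\right) = \left(-2\right) \frac{841909}{147771} = - \frac{1683818}{147771} \approx -11.395$)
$y \sqrt{-1133 - 419} = - \frac{1683818 \sqrt{-1133 - 419}}{147771} = - \frac{1683818 \sqrt{-1552}}{147771} = - \frac{1683818 \cdot 4 i \sqrt{97}}{147771} = - \frac{6735272 i \sqrt{97}}{147771}$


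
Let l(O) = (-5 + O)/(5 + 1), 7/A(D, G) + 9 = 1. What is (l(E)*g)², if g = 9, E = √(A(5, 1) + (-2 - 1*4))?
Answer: 1305/32 - 45*I*√110/8 ≈ 40.781 - 58.995*I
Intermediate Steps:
A(D, G) = -7/8 (A(D, G) = 7/(-9 + 1) = 7/(-8) = 7*(-⅛) = -7/8)
E = I*√110/4 (E = √(-7/8 + (-2 - 1*4)) = √(-7/8 + (-2 - 4)) = √(-7/8 - 6) = √(-55/8) = I*√110/4 ≈ 2.622*I)
l(O) = -⅚ + O/6 (l(O) = (-5 + O)/6 = (-5 + O)*(⅙) = -⅚ + O/6)
(l(E)*g)² = ((-⅚ + (I*√110/4)/6)*9)² = ((-⅚ + I*√110/24)*9)² = (-15/2 + 3*I*√110/8)²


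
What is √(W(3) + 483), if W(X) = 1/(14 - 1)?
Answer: 2*√20410/13 ≈ 21.979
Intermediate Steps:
W(X) = 1/13
√(W(3) + 483) = √(1/13 + 483) = √(6280/13) = 2*√20410/13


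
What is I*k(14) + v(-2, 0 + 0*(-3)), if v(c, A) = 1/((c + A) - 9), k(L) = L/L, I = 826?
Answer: 9085/11 ≈ 825.91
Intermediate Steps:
k(L) = 1
v(c, A) = 1/(-9 + A + c) (v(c, A) = 1/((A + c) - 9) = 1/(-9 + A + c))
I*k(14) + v(-2, 0 + 0*(-3)) = 826*1 + 1/(-9 + (0 + 0*(-3)) - 2) = 826 + 1/(-9 + (0 + 0) - 2) = 826 + 1/(-9 + 0 - 2) = 826 + 1/(-11) = 826 - 1/11 = 9085/11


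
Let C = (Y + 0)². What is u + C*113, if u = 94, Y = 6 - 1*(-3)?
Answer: 9247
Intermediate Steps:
Y = 9 (Y = 6 + 3 = 9)
C = 81 (C = (9 + 0)² = 9² = 81)
u + C*113 = 94 + 81*113 = 94 + 9153 = 9247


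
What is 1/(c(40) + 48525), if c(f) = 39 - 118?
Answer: 1/48446 ≈ 2.0642e-5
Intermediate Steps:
c(f) = -79
1/(c(40) + 48525) = 1/(-79 + 48525) = 1/48446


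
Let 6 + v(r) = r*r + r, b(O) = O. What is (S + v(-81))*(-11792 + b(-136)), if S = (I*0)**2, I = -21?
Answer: -77221872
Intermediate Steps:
S = 0 (S = (-21*0)**2 = 0**2 = 0)
v(r) = -6 + r + r**2 (v(r) = -6 + (r*r + r) = -6 + (r**2 + r) = -6 + (r + r**2) = -6 + r + r**2)
(S + v(-81))*(-11792 + b(-136)) = (0 + (-6 - 81 + (-81)**2))*(-11792 - 136) = (0 + (-6 - 81 + 6561))*(-11928) = (0 + 6474)*(-11928) = 6474*(-11928) = -77221872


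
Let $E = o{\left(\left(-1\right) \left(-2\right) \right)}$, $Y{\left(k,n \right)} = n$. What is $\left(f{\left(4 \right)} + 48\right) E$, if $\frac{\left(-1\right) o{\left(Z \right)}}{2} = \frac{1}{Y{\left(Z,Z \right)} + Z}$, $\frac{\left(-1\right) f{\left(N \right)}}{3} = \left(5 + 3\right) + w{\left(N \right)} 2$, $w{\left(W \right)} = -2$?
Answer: $-18$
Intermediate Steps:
$f{\left(N \right)} = -12$ ($f{\left(N \right)} = - 3 \left(\left(5 + 3\right) - 4\right) = - 3 \left(8 - 4\right) = \left(-3\right) 4 = -12$)
$o{\left(Z \right)} = - \frac{1}{Z}$ ($o{\left(Z \right)} = - \frac{2}{Z + Z} = - \frac{2}{2 Z} = - 2 \frac{1}{2 Z} = - \frac{1}{Z}$)
$E = - \frac{1}{2}$ ($E = - \frac{1}{\left(-1\right) \left(-2\right)} = - \frac{1}{2} \approx -0.5$)
$\left(f{\left(4 \right)} + 48\right) E = \left(-12 + 48\right) \left(- \frac{1}{2}\right) = 36 \left(- \frac{1}{2}\right) = -18$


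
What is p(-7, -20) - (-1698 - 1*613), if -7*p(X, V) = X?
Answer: 2312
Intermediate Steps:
p(X, V) = -X/7
p(-7, -20) - (-1698 - 1*613) = -⅐*(-7) - (-1698 - 1*613) = 1 - (-1698 - 613) = 1 - 1*(-2311) = 1 + 2311 = 2312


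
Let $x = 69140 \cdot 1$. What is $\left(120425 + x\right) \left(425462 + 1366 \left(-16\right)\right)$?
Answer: $76509571390$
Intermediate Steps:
$x = 69140$
$\left(120425 + x\right) \left(425462 + 1366 \left(-16\right)\right) = \left(120425 + 69140\right) \left(425462 + 1366 \left(-16\right)\right) = 189565 \left(425462 - 21856\right) = 189565 \cdot 403606 = 76509571390$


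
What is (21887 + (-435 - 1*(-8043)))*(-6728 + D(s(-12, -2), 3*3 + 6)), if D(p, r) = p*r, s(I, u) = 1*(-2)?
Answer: -199327210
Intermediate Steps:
s(I, u) = -2
(21887 + (-435 - 1*(-8043)))*(-6728 + D(s(-12, -2), 3*3 + 6)) = (21887 + (-435 - 1*(-8043)))*(-6728 - 2*(3*3 + 6)) = (21887 + (-435 + 8043))*(-6728 - 2*(9 + 6)) = (21887 + 7608)*(-6728 - 2*15) = 29495*(-6728 - 30) = 29495*(-6758) = -199327210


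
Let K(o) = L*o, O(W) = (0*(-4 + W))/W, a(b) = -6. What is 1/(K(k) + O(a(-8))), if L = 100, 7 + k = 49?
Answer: 1/4200 ≈ 0.00023810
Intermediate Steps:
k = 42 (k = -7 + 49 = 42)
O(W) = 0 (O(W) = 0/W = 0)
K(o) = 100*o
1/(K(k) + O(a(-8))) = 1/(100*42 + 0) = 1/(4200 + 0) = 1/4200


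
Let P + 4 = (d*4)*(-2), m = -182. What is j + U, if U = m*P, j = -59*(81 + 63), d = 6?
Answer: 968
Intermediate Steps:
j = -8496 (j = -59*144 = -8496)
P = -52 (P = -4 + (6*4)*(-2) = -4 + 24*(-2) = -4 - 48 = -52)
U = 9464 (U = -182*(-52) = 9464)
j + U = -8496 + 9464 = 968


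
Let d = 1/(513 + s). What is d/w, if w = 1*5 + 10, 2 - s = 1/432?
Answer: 144/1112395 ≈ 0.00012945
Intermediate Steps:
s = 863/432 (s = 2 - 1/432 = 863/432 ≈ 1.9977)
w = 15 (w = 5 + 10 = 15)
d = 432/222479 (d = 1/(513 + 863/432) = 1/(222479/432) = 432/222479 ≈ 0.0019418)
d/w = (432/222479)/15 = (432/222479)*(1/15) = 144/1112395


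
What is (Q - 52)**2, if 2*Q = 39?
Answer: 4225/4 ≈ 1056.3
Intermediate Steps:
Q = 39/2 (Q = (1/2)*39 = 39/2 ≈ 19.500)
(Q - 52)**2 = (39/2 - 52)**2 = (-65/2)**2 = 4225/4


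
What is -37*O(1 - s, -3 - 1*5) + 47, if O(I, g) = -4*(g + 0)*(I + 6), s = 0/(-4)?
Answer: -8241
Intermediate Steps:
s = 0 (s = 0*(-¼) = 0)
O(I, g) = -4*g*(6 + I)
-37*O(1 - s, -3 - 1*5) + 47 = -(-148)*(-3 - 1*5)*(6 + (1 - 1*0)) + 47 = -(-148)*(-3 - 5)*(6 + (1 + 0)) + 47 = -(-148)*(-8)*(6 + 1) + 47 = -(-148)*(-8)*7 + 47 = -37*224 + 47 = -8288 + 47 = -8241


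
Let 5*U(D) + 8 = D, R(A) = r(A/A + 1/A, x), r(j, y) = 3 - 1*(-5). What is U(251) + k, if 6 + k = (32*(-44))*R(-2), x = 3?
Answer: -56107/5 ≈ -11221.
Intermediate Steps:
r(j, y) = 8 (r(j, y) = 3 + 5 = 8)
R(A) = 8
U(D) = -8/5 + D/5
k = -11270 (k = -6 + (32*(-44))*8 = -6 - 1408*8 = -6 - 11264 = -11270)
U(251) + k = (-8/5 + (1/5)*251) - 11270 = (-8/5 + 251/5) - 11270 = 243/5 - 11270 = -56107/5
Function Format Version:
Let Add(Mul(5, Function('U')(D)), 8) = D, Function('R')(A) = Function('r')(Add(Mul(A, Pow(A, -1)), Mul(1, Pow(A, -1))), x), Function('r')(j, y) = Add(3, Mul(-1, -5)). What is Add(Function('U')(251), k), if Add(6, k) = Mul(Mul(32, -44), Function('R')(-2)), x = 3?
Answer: Rational(-56107, 5) ≈ -11221.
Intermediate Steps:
Function('r')(j, y) = 8 (Function('r')(j, y) = Add(3, 5) = 8)
Function('R')(A) = 8
Function('U')(D) = Add(Rational(-8, 5), Mul(Rational(1, 5), D))
k = -11270 (k = Add(-6, Mul(Mul(32, -44), 8)) = Add(-6, Mul(-1408, 8)) = Add(-6, -11264) = -11270)
Add(Function('U')(251), k) = Add(Add(Rational(-8, 5), Mul(Rational(1, 5), 251)), -11270) = Add(Add(Rational(-8, 5), Rational(251, 5)), -11270) = Add(Rational(243, 5), -11270) = Rational(-56107, 5)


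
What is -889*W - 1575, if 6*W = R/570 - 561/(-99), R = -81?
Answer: -8185961/3420 ≈ -2393.6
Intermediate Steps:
W = 3149/3420 (W = (-81/570 - 561/(-99))/6 = (-81*1/570 - 561*(-1/99))/6 = (-27/190 + 17/3)/6 = (⅙)*(3149/570) = 3149/3420 ≈ 0.92076)
-889*W - 1575 = -889*3149/3420 - 1575 = -2799461/3420 - 1575 = -8185961/3420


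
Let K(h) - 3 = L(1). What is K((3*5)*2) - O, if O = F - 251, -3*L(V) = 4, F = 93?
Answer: 479/3 ≈ 159.67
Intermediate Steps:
L(V) = -4/3 (L(V) = -⅓*4 = -4/3)
K(h) = 5/3 (K(h) = 3 - 4/3 = 5/3)
O = -158 (O = 93 - 251 = -158)
K((3*5)*2) - O = 5/3 - 1*(-158) = 5/3 + 158 = 479/3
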